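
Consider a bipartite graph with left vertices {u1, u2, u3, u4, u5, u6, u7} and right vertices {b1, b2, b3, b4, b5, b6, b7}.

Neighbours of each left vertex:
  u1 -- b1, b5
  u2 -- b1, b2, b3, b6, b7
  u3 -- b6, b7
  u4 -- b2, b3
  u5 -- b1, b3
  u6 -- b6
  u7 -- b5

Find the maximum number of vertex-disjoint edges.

For example, pair u1-b5, u2-b1, u3-b7, u4-b2, u5-b3, u6-b6.
The set {u1, u2, u3, u4, u5, u6, u7} has only 6 neighbours ({b1, b2, b3, b5, b6, b7}), so by Hall's theorem at most 6 of the 7 left vertices can be matched.

6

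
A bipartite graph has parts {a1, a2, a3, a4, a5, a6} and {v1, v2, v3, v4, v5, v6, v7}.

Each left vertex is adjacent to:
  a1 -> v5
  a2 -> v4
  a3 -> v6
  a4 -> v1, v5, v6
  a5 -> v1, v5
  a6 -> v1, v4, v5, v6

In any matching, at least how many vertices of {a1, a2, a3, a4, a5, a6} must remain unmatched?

2

For example, pair a1→v5, a2→v4, a3→v6, a4→v1.
The set {a1, a2, a3, a4, a5, a6} has only 4 neighbours ({v1, v4, v5, v6}), so by Hall's theorem at most 4 of the 6 left vertices can be matched.
That matches 4 of the 6, leaving 2 unmatched; no matching can do better.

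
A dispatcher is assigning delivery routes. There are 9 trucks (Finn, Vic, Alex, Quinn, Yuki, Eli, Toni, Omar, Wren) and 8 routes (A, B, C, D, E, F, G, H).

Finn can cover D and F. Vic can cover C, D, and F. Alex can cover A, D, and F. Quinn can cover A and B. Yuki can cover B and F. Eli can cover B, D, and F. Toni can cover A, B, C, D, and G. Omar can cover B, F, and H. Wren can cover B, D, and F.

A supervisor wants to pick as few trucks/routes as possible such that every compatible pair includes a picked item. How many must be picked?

A maximum matching has 7 edges (e.g. Finn–D, Vic–C, Alex–F, Quinn–A, Yuki–B, Toni–G, Omar–H).
By König's theorem the minimum vertex cover has the same size. One such cover is {Vic, Toni, Omar, A, B, D, F}.

7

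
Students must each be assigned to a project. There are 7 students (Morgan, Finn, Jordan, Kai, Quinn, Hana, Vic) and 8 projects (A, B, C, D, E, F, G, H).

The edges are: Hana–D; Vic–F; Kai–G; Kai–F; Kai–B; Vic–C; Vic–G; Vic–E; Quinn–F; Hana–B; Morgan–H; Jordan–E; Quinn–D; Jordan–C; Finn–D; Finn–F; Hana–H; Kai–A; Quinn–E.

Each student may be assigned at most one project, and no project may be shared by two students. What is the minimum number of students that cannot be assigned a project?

A valid assignment of size 7: Morgan→H, Finn→F, Jordan→C, Kai→G, Quinn→D, Hana→B, Vic→E.
This saturates every student, so 7 is the maximum.
That matches 7 of the 7, leaving 0 unmatched; no matching can do better.

0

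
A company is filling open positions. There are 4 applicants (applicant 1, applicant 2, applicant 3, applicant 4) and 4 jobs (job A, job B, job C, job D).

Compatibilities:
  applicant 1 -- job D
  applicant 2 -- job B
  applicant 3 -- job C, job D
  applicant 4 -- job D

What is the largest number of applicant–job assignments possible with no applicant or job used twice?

One maximum matching: applicant 1→job D, applicant 2→job B, applicant 3→job C.
The set {applicant 1, applicant 4} has only 1 neighbour ({job D}), so by Hall's theorem at most 3 of the 4 applicants can be matched.

3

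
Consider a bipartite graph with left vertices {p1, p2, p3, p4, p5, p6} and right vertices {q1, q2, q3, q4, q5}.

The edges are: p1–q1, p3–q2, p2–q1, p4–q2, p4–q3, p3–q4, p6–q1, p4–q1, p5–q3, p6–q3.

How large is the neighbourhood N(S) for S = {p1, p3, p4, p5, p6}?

The union of neighbours of {p1, p3, p4, p5, p6} is {q1, q2, q3, q4}, which has 4 elements.
Since |N(S)| = 4 < |S| = 5, Hall's condition fails for this subset.

4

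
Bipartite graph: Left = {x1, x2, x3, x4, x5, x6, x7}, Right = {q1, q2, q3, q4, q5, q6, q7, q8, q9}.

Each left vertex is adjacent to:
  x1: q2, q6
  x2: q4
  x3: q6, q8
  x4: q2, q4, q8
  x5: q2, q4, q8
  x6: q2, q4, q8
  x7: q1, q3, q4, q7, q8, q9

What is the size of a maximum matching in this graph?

One maximum matching: x1–q2, x2–q4, x3–q6, x4–q8, x7–q9.
The set {x1, x2, x3, x4, x5, x6} has only 4 neighbours ({q2, q4, q6, q8}), so by Hall's theorem at most 5 of the 7 left vertices can be matched.

5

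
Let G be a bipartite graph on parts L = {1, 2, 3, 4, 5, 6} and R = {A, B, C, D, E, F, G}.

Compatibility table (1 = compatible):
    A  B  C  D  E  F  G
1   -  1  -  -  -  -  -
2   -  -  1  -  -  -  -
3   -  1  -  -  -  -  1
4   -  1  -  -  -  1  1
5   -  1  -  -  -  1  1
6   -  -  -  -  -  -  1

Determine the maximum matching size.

One maximum matching: 1–B, 2–C, 3–G, 4–F.
The set {1, 3, 4, 5, 6} has only 3 neighbours ({B, F, G}), so by Hall's theorem at most 4 of the 6 left vertices can be matched.

4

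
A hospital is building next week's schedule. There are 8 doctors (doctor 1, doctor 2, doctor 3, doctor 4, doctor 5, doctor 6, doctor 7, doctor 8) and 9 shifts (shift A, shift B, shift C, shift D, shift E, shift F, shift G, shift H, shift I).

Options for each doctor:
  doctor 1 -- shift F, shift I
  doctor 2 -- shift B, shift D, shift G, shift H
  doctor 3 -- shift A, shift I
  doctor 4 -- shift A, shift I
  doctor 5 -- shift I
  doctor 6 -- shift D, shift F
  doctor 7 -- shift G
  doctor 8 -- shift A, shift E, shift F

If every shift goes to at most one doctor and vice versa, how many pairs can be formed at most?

7

One maximum matching: doctor 1–shift F, doctor 2–shift H, doctor 3–shift I, doctor 4–shift A, doctor 6–shift D, doctor 7–shift G, doctor 8–shift E.
The set {doctor 3, doctor 4, doctor 5} has only 2 neighbours ({shift A, shift I}), so by Hall's theorem at most 7 of the 8 doctors can be matched.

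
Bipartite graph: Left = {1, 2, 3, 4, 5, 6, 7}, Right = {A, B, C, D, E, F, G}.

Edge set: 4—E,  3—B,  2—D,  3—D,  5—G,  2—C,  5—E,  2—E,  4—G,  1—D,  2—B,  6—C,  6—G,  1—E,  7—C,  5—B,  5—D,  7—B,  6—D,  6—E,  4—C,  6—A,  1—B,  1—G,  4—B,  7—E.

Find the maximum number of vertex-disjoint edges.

For example, pair 1–G, 2–C, 3–D, 4–E, 5–B, 6–A.
The set {1, 2, 3, 4, 5, 7} has only 5 neighbours ({B, C, D, E, G}), so by Hall's theorem at most 6 of the 7 left vertices can be matched.

6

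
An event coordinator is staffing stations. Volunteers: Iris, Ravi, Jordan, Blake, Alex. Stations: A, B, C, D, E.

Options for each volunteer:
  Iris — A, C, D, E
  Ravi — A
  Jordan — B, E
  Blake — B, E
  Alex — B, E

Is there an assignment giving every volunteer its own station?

The set {Jordan, Blake, Alex} has only 2 neighbours ({B, E}), so by Hall's theorem at most 4 of the 5 volunteers can be matched.
Hence no matching covers every volunteer.

No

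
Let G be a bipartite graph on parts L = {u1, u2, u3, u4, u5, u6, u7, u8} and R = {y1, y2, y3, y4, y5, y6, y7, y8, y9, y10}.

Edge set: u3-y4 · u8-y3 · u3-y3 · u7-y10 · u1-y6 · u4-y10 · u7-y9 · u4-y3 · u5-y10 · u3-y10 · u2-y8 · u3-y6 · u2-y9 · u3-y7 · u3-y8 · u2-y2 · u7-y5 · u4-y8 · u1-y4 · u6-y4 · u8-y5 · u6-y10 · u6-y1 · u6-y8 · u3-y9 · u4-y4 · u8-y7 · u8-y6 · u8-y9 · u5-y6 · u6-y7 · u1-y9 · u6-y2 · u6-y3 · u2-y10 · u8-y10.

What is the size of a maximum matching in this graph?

A valid assignment of size 8: u1–y9, u2–y2, u3–y7, u4–y3, u5–y10, u6–y4, u7–y5, u8–y6.
This saturates every left vertex, so 8 is the maximum.

8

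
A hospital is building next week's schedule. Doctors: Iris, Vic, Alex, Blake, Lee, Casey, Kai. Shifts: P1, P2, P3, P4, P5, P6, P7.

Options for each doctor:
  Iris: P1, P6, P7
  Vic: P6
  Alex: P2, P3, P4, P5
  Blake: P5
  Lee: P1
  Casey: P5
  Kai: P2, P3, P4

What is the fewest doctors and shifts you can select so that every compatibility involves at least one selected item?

The 6 edges Iris–P7, Vic–P6, Alex–P3, Blake–P5, Lee–P1, Kai–P4 form a matching, so any vertex cover needs at least 6 vertices (one per matched edge).
Conversely {Iris, Vic, Alex, Lee, Kai, P5} meets every edge and has exactly 6 vertices, so 6 is optimal.

6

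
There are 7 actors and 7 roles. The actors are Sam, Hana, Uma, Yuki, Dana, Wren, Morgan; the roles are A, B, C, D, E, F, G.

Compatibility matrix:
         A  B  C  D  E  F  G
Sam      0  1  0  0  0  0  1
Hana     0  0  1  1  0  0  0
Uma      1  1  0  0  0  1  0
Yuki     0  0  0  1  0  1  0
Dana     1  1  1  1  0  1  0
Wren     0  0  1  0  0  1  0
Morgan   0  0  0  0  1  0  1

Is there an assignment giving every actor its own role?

One maximum matching: Sam–G, Hana–C, Uma–B, Yuki–D, Dana–A, Wren–F, Morgan–E.
Every actor is matched, so this is a perfect matching.

Yes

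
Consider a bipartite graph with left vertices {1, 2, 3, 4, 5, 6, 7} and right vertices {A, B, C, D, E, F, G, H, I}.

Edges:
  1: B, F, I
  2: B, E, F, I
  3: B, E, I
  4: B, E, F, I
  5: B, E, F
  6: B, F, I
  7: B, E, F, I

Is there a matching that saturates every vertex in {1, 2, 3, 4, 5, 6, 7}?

The set {1, 2, 3, 4, 5, 6, 7} has only 4 neighbours ({B, E, F, I}), so by Hall's theorem at most 4 of the 7 left vertices can be matched.
Hence no matching covers every left vertex.

No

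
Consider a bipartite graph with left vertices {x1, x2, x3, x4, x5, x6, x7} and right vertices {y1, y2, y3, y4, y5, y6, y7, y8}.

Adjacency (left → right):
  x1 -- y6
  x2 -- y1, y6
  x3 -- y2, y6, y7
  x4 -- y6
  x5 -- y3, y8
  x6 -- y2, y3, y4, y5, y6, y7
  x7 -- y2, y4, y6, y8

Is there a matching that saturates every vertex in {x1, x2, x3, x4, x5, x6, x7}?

No

The set {x1, x4} has only 1 neighbour ({y6}), so by Hall's theorem at most 6 of the 7 left vertices can be matched.
Hence no matching covers every left vertex.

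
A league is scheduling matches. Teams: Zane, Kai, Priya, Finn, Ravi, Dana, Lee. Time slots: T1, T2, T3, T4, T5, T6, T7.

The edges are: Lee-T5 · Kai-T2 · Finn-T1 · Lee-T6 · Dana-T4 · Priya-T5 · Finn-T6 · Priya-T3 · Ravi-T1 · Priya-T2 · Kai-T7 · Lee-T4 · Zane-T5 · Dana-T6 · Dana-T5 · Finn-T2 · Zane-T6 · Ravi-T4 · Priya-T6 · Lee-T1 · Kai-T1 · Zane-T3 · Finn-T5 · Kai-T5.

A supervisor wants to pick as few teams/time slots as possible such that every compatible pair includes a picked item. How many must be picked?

A maximum matching has 7 edges (e.g. Zane–T6, Kai–T7, Priya–T3, Finn–T2, Ravi–T1, Dana–T4, Lee–T5).
By König's theorem the minimum vertex cover has the same size. One such cover is {Zane, Kai, Priya, Finn, Ravi, Dana, Lee}.

7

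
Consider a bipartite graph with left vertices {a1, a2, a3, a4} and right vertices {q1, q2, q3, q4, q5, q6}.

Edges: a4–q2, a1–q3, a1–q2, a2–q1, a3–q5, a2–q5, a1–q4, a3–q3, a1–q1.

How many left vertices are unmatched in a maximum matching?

0

For example, pair a1–q4, a2–q1, a3–q5, a4–q2.
This saturates every left vertex, so 4 is the maximum.
That matches 4 of the 4, leaving 0 unmatched; no matching can do better.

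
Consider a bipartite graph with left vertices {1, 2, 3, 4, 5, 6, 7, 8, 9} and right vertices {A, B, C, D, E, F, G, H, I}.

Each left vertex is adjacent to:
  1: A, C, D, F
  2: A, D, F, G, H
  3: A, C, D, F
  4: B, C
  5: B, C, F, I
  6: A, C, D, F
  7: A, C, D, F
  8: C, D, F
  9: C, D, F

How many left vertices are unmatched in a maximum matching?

2

One maximum matching: 1-D, 2-G, 3-A, 4-B, 5-I, 6-C, 7-F.
The set {1, 3, 6, 7, 8, 9} has only 4 neighbours ({A, C, D, F}), so by Hall's theorem at most 7 of the 9 left vertices can be matched.
That matches 7 of the 9, leaving 2 unmatched; no matching can do better.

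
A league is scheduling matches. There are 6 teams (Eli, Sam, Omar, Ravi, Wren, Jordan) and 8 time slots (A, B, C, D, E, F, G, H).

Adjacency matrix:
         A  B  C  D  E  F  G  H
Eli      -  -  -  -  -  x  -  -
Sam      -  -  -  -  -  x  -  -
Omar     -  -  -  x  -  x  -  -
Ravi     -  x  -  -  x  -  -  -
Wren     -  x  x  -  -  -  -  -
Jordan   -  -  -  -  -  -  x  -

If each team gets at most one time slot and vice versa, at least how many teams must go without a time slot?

One maximum matching: Eli→F, Omar→D, Ravi→E, Wren→B, Jordan→G.
The set {Eli, Sam} has only 1 neighbour ({F}), so by Hall's theorem at most 5 of the 6 teams can be matched.
That matches 5 of the 6, leaving 1 unmatched; no matching can do better.

1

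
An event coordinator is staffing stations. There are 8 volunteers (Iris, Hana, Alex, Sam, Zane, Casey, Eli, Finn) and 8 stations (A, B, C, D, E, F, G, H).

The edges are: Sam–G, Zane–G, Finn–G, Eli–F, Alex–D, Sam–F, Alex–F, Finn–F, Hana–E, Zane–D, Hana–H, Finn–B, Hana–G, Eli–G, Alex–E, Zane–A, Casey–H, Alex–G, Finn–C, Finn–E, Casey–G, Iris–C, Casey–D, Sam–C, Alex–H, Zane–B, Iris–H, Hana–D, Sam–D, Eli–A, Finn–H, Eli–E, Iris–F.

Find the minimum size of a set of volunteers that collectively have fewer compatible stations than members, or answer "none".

A matching saturating every volunteer exists, for instance Iris→C, Hana→H, Alex→E, Sam→F, Zane→B, Casey→D, Eli→A, Finn→G.
By Hall's marriage theorem, this means |N(S)| ≥ |S| for every subset S, so no violating subset exists.

none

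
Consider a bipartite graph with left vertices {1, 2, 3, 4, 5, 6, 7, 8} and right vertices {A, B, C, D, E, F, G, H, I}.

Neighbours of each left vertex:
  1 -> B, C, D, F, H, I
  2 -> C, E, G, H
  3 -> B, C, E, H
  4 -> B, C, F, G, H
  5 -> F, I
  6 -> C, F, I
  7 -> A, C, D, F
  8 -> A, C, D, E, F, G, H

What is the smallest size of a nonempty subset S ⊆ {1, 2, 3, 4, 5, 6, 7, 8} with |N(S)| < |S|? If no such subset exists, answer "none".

A matching saturating every left vertex exists, for instance 1→B, 2→C, 3→E, 4→H, 5→I, 6→F, 7→D, 8→G.
By Hall's marriage theorem, this means |N(S)| ≥ |S| for every subset S, so no violating subset exists.

none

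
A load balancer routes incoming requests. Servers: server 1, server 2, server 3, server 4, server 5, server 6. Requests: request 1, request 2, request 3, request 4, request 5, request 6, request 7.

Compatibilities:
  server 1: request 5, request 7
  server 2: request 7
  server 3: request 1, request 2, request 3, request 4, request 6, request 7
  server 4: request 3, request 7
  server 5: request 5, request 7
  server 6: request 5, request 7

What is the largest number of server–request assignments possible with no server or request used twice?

One maximum matching: server 1-request 5, server 2-request 7, server 3-request 6, server 4-request 3.
The set {server 1, server 2, server 5, server 6} has only 2 neighbours ({request 5, request 7}), so by Hall's theorem at most 4 of the 6 servers can be matched.

4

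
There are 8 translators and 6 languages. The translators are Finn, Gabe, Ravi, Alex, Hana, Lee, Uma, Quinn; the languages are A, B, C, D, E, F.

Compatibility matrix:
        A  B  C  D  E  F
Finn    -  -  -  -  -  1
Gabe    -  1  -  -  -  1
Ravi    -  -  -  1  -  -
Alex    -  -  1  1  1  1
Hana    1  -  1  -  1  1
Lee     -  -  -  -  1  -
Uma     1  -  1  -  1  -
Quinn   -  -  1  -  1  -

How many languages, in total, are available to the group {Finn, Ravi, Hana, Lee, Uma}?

5

The union of neighbours of {Finn, Ravi, Hana, Lee, Uma} is {A, C, D, E, F}, which has 5 elements.
Since |N(S)| = 5 ≥ |S| = 5, Hall's condition holds for this subset.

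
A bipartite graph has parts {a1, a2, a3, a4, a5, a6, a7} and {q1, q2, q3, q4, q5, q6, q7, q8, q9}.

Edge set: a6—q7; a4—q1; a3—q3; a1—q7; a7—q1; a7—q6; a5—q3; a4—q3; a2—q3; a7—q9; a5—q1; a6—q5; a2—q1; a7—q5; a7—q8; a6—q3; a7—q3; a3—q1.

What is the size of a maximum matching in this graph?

For example, pair a1–q7, a2–q1, a3–q3, a6–q5, a7–q9.
The set {a2, a3, a4, a5} has only 2 neighbours ({q1, q3}), so by Hall's theorem at most 5 of the 7 left vertices can be matched.

5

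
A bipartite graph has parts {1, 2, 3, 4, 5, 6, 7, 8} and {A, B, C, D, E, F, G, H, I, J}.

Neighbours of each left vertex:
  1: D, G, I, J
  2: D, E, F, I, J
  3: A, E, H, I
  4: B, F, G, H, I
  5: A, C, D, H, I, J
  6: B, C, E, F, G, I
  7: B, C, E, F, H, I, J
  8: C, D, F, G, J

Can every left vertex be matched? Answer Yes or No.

Yes

One maximum matching: 1→D, 2→F, 3→I, 4→H, 5→A, 6→G, 7→E, 8→J.
Every left vertex is matched, so this matching saturates all of them.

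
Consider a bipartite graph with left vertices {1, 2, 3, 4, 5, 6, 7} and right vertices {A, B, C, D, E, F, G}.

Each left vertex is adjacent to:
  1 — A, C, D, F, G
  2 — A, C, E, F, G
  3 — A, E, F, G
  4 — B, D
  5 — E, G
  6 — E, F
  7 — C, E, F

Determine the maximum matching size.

A valid assignment of size 7: 1-D, 2-C, 3-A, 4-B, 5-G, 6-F, 7-E.
This saturates every left vertex, so 7 is the maximum.

7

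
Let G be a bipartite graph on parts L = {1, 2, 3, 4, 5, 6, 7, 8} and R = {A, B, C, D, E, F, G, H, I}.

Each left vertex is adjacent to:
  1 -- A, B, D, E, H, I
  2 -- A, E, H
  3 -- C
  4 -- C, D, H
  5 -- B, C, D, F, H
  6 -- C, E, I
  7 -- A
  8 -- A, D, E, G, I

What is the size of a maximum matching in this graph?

For example, pair 1→E, 2→H, 3→C, 4→D, 5→B, 6→I, 7→A, 8→G.
This saturates every left vertex, so 8 is the maximum.

8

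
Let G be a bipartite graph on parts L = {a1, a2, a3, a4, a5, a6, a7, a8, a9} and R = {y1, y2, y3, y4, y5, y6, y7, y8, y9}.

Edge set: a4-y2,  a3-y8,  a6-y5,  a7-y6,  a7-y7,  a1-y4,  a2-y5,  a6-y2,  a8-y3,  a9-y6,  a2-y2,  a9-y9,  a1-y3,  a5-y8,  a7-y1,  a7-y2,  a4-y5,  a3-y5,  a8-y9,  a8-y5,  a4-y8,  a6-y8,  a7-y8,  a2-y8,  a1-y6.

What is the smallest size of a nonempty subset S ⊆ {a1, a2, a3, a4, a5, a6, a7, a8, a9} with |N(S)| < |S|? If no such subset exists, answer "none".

4

Take S = {a2, a3, a4, a5}. Its neighbourhood is {y2, y5, y8}, so |N(S)| = 3 < |S| = 4.
Every subset of size less than 4 has at least as many neighbours as members, so 4 is the minimum.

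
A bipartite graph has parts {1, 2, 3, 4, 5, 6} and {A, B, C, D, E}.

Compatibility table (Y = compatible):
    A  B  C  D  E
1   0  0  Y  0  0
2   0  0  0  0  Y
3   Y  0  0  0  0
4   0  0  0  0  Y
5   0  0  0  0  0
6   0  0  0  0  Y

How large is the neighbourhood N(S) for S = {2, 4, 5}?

The union of neighbours of {2, 4, 5} is {E}, which has 1 element.
Since |N(S)| = 1 < |S| = 3, Hall's condition fails for this subset.

1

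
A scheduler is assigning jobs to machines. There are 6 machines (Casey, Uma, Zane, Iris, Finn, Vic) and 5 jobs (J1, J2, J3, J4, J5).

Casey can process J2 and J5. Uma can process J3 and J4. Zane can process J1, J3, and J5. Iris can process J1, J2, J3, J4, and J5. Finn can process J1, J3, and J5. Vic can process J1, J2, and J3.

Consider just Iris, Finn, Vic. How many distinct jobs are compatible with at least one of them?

5

The union of neighbours of {Iris, Finn, Vic} is {J1, J2, J3, J4, J5}, which has 5 elements.
Since |N(S)| = 5 ≥ |S| = 3, Hall's condition holds for this subset.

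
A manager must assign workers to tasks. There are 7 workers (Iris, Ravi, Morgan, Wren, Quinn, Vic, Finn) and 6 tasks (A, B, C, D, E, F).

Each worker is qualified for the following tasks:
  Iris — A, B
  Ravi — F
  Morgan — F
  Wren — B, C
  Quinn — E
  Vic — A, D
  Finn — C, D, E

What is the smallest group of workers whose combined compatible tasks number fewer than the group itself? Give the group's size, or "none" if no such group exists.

Take S = {Ravi, Morgan}. Its neighbourhood is {F}, so |N(S)| = 1 < |S| = 2.
No single vertex violates Hall's condition since each has at least one neighbour, so 2 is the minimum.

2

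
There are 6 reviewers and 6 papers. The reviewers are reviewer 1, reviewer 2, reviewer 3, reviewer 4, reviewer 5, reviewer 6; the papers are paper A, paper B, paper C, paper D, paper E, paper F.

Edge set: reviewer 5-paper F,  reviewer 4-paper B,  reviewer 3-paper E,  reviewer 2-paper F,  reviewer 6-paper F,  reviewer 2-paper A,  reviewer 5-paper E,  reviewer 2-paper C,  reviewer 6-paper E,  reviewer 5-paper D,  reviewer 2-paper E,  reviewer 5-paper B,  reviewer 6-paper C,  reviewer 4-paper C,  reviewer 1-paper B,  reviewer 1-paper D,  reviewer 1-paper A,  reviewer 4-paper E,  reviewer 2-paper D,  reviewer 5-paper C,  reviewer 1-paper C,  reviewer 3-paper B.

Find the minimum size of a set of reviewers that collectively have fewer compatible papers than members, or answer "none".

A matching saturating every reviewer exists, for instance reviewer 1→paper A, reviewer 2→paper F, reviewer 3→paper B, reviewer 4→paper C, reviewer 5→paper D, reviewer 6→paper E.
By Hall's marriage theorem, this means |N(S)| ≥ |S| for every subset S, so no violating subset exists.

none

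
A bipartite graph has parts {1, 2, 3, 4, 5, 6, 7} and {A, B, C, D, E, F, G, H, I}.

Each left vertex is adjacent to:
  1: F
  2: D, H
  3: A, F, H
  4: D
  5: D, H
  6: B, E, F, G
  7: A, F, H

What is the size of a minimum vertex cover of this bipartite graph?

5

{6, A, D, F, H} is a vertex cover of size 5: every edge has an endpoint in this set.
No smaller cover exists because 1–F, 2–H, 3–A, 4–D, 6–B is a matching of size 5, and a cover must include an endpoint of each of these disjoint edges (König's theorem).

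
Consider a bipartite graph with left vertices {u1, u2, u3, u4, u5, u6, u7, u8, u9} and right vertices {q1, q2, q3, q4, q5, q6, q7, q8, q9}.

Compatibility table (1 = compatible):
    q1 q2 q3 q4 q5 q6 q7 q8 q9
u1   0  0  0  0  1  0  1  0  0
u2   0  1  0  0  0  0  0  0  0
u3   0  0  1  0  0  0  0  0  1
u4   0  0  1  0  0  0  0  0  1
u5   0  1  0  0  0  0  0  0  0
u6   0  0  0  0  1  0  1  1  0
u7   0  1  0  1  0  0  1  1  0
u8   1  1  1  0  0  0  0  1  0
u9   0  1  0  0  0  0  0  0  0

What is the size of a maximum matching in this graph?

For example, pair u1→q5, u2→q2, u3→q3, u4→q9, u6→q7, u7→q4, u8→q8.
The set {u2, u5, u9} has only 1 neighbour ({q2}), so by Hall's theorem at most 7 of the 9 left vertices can be matched.

7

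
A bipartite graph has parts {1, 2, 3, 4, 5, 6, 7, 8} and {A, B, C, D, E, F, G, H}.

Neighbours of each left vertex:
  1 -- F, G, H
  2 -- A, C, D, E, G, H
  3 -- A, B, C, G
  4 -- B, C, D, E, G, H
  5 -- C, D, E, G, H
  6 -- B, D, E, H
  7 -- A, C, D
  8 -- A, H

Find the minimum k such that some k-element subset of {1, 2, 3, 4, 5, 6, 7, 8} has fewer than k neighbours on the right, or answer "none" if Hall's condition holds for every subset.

A matching saturating every left vertex exists, for instance 1→F, 2→A, 3→C, 4→E, 5→G, 6→B, 7→D, 8→H.
By Hall's marriage theorem, this means |N(S)| ≥ |S| for every subset S, so no violating subset exists.

none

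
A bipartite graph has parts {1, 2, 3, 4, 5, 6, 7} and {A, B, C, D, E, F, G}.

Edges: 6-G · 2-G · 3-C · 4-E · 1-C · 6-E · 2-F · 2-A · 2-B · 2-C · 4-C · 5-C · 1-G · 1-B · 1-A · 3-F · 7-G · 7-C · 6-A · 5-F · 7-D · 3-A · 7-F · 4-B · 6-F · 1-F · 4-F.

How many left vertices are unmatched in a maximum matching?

For example, pair 1-A, 2-G, 3-C, 4-B, 5-F, 6-E, 7-D.
All 7 left vertices are matched, so no larger matching exists.
That matches 7 of the 7, leaving 0 unmatched; no matching can do better.

0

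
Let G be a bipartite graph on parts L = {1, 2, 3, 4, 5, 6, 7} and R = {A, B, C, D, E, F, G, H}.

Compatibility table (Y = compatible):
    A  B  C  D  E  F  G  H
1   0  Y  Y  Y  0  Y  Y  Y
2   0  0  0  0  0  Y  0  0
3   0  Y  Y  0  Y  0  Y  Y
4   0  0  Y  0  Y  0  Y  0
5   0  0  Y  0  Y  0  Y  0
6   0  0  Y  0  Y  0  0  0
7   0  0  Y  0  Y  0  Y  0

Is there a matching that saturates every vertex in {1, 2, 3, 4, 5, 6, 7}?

No

The set {4, 5, 6, 7} has only 3 neighbours ({C, E, G}), so by Hall's theorem at most 6 of the 7 left vertices can be matched.
Hence no matching covers every left vertex.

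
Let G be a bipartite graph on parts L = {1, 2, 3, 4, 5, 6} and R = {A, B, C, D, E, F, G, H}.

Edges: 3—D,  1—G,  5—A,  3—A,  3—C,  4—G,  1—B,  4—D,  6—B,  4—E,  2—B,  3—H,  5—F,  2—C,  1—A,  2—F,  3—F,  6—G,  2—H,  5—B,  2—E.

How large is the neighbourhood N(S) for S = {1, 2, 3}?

The union of neighbours of {1, 2, 3} is {A, B, C, D, E, F, G, H}, which has 8 elements.
Since |N(S)| = 8 ≥ |S| = 3, Hall's condition holds for this subset.

8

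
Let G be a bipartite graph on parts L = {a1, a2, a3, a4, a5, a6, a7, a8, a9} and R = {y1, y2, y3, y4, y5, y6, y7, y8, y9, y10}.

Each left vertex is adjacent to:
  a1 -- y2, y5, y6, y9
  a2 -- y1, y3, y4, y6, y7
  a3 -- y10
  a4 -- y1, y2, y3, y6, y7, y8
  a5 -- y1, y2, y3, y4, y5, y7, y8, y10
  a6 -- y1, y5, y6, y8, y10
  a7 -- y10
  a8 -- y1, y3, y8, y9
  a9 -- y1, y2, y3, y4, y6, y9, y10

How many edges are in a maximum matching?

One maximum matching: a1→y2, a2→y3, a3→y10, a4→y7, a5→y4, a6→y5, a8→y1, a9→y6.
The set {a3, a7} has only 1 neighbour ({y10}), so by Hall's theorem at most 8 of the 9 left vertices can be matched.

8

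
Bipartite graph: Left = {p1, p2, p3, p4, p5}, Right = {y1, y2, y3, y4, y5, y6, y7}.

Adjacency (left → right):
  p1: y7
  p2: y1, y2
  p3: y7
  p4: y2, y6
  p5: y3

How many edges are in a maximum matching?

One maximum matching: p1-y7, p2-y1, p4-y2, p5-y3.
The set {p1, p3} has only 1 neighbour ({y7}), so by Hall's theorem at most 4 of the 5 left vertices can be matched.

4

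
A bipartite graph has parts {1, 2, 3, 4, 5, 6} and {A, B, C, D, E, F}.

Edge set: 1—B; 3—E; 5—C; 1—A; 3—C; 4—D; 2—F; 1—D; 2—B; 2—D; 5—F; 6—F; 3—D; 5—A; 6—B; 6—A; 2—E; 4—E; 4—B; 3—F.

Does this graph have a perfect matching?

A valid assignment of size 6: 1→A, 2→D, 3→C, 4→E, 5→F, 6→B.
All 6 left vertices are covered.

Yes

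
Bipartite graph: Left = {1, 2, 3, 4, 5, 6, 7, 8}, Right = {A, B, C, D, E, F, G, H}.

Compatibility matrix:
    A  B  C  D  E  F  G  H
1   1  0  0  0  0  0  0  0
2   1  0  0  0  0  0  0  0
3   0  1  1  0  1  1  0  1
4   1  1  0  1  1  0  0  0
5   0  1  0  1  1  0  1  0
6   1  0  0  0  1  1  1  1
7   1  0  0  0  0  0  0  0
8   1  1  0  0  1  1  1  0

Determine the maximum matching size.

6

One maximum matching: 1-A, 3-H, 4-B, 5-D, 6-E, 8-G.
The set {1, 2, 7} has only 1 neighbour ({A}), so by Hall's theorem at most 6 of the 8 left vertices can be matched.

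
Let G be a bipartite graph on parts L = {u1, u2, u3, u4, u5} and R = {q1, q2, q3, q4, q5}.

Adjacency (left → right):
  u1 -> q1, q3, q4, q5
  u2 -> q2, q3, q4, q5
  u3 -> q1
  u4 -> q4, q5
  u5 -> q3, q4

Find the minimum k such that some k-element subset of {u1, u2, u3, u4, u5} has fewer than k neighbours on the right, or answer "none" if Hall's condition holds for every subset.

A matching saturating every left vertex exists, for instance u1→q3, u2→q2, u3→q1, u4→q5, u5→q4.
By Hall's marriage theorem, this means |N(S)| ≥ |S| for every subset S, so no violating subset exists.

none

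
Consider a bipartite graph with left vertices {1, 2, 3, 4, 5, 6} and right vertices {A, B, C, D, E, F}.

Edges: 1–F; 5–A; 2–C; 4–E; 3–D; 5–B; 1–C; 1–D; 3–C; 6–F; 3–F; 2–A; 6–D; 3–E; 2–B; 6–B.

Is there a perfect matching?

One maximum matching: 1–F, 2–C, 3–D, 4–E, 5–A, 6–B.
Every left vertex is matched, so this is a perfect matching.

Yes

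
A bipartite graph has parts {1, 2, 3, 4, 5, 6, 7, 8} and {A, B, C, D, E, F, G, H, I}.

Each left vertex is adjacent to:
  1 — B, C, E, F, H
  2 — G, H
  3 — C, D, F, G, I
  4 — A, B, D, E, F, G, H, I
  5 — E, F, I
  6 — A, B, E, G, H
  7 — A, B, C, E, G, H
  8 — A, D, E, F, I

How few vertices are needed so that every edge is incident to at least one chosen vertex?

8

A maximum matching has 8 edges (e.g. 1–F, 2–H, 3–D, 4–B, 5–I, 6–G, 7–E, 8–A).
By König's theorem the minimum vertex cover has the same size. One such cover is {1, 2, 3, 4, 5, 6, 7, 8}.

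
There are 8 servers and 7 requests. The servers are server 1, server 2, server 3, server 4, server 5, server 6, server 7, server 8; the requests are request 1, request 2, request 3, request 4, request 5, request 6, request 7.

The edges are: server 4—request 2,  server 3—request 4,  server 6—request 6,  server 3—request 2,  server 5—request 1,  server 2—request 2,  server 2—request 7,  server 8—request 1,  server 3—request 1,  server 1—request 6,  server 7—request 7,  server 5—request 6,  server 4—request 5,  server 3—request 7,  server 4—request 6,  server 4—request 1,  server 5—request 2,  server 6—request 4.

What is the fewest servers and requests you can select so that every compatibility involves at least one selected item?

6

The 6 edges server 1–request 6, server 2–request 2, server 3–request 7, server 4–request 5, server 5–request 1, server 6–request 4 form a matching, so any vertex cover needs at least 6 vertices (one per matched edge).
Conversely {server 4, request 1, request 2, request 4, request 6, request 7} meets every edge and has exactly 6 vertices, so 6 is optimal.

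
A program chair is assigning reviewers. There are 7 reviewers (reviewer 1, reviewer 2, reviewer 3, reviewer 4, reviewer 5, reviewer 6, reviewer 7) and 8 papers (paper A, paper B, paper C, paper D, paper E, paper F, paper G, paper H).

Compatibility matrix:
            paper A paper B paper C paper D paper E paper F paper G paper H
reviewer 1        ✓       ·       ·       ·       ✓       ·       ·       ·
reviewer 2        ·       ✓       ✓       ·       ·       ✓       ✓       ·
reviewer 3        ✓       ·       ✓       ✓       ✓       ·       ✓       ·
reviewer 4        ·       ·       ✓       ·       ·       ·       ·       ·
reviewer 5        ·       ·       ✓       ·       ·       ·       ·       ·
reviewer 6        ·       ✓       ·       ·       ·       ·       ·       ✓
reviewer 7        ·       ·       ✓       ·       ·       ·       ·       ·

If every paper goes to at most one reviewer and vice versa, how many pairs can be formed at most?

5

For example, pair reviewer 1→paper A, reviewer 2→paper G, reviewer 3→paper E, reviewer 4→paper C, reviewer 6→paper B.
The set {reviewer 4, reviewer 5, reviewer 7} has only 1 neighbour ({paper C}), so by Hall's theorem at most 5 of the 7 reviewers can be matched.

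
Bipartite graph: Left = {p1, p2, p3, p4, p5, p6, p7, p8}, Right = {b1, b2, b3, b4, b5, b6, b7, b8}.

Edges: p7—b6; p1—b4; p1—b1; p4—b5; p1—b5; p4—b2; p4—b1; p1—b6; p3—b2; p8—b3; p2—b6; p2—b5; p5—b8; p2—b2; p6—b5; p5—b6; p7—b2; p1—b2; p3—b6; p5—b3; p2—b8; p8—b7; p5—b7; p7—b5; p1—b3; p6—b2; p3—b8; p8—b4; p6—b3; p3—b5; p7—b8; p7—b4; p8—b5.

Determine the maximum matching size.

8

One maximum matching: p1–b4, p2–b6, p3–b8, p4–b1, p5–b7, p6–b2, p7–b5, p8–b3.
This saturates every left vertex, so 8 is the maximum.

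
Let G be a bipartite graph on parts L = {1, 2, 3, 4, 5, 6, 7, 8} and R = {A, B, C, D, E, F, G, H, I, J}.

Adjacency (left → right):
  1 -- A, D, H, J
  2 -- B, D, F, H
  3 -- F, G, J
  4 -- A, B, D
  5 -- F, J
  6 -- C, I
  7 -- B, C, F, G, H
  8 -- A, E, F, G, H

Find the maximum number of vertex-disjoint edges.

For example, pair 1–D, 2–B, 3–J, 4–A, 5–F, 6–C, 7–H, 8–G.
All 8 left vertices are matched, so no larger matching exists.

8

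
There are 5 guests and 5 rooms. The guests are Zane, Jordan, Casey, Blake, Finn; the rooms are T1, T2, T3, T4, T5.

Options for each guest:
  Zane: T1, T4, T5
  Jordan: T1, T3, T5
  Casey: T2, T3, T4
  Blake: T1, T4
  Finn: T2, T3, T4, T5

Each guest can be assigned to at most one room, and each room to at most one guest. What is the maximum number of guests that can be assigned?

One maximum matching: Zane–T5, Jordan–T3, Casey–T2, Blake–T1, Finn–T4.
All 5 guests are matched, so no larger matching exists.

5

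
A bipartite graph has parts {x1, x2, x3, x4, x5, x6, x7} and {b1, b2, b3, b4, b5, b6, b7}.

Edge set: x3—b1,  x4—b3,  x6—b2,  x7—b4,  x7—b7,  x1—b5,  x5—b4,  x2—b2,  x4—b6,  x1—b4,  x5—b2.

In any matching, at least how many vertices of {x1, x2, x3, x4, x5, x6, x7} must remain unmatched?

One maximum matching: x1–b5, x2–b2, x3–b1, x4–b3, x5–b4, x7–b7.
The set {x2, x6} has only 1 neighbour ({b2}), so by Hall's theorem at most 6 of the 7 left vertices can be matched.
That matches 6 of the 7, leaving 1 unmatched; no matching can do better.

1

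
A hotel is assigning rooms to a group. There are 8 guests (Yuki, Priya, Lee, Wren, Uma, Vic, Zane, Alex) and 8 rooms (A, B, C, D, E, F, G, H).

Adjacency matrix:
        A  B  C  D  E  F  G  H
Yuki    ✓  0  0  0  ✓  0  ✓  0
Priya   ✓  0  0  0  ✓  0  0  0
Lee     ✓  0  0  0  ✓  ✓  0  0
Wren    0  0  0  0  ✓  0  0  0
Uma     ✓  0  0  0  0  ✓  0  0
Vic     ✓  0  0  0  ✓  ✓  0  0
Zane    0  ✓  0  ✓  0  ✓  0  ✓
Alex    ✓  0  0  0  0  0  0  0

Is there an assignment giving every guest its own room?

No

The set {Priya, Lee, Wren, Uma, Vic, Alex} has only 3 neighbours ({A, E, F}), so by Hall's theorem at most 5 of the 8 guests can be matched.
Hence no matching covers every guest.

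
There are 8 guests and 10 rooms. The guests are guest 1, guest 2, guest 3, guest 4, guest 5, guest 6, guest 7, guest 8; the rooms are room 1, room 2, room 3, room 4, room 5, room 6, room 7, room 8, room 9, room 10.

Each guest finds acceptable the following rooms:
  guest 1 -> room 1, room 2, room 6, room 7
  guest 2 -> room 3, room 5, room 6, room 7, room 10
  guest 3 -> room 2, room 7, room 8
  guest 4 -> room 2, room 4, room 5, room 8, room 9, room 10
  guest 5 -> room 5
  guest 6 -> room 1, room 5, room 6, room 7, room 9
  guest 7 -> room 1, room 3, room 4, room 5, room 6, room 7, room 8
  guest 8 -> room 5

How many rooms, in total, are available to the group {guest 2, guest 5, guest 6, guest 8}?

The union of neighbours of {guest 2, guest 5, guest 6, guest 8} is {room 1, room 3, room 5, room 6, room 7, room 9, room 10}, which has 7 elements.
Since |N(S)| = 7 ≥ |S| = 4, Hall's condition holds for this subset.

7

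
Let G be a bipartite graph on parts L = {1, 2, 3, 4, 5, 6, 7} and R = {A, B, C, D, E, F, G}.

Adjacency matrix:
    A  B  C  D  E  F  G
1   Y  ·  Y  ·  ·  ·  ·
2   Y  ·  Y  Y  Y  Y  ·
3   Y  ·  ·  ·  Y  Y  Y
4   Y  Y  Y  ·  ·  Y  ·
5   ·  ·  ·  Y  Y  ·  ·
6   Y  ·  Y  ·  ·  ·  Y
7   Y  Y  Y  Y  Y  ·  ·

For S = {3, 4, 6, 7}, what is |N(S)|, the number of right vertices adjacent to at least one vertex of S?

The union of neighbours of {3, 4, 6, 7} is {A, B, C, D, E, F, G}, which has 7 elements.
Since |N(S)| = 7 ≥ |S| = 4, Hall's condition holds for this subset.

7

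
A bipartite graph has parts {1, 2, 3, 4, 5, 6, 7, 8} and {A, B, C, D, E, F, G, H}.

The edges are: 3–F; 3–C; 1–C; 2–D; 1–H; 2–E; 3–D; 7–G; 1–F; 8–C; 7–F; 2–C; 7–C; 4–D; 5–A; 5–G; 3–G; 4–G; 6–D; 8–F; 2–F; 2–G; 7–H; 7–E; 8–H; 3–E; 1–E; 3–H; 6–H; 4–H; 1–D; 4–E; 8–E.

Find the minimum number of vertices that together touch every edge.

7

{5, C, D, E, F, G, H} is a vertex cover of size 7: every edge has an endpoint in this set.
No smaller cover exists because 1–C, 2–E, 3–F, 4–D, 5–A, 6–H, 7–G is a matching of size 7, and a cover must include an endpoint of each of these disjoint edges (König's theorem).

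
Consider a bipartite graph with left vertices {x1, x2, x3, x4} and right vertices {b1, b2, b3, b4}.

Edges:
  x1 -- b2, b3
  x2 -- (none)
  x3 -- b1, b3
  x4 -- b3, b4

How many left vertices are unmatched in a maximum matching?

For example, pair x1–b2, x3–b1, x4–b3.
The set {x2} has only 0 neighbours (∅), so by Hall's theorem at most 3 of the 4 left vertices can be matched.
That matches 3 of the 4, leaving 1 unmatched; no matching can do better.

1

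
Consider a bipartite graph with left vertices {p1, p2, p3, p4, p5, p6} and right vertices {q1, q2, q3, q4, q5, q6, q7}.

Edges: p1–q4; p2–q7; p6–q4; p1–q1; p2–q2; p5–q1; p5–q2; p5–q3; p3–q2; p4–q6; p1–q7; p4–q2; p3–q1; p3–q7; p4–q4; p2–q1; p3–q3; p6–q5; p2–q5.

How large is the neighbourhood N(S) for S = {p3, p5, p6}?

The union of neighbours of {p3, p5, p6} is {q1, q2, q3, q4, q5, q7}, which has 6 elements.
Since |N(S)| = 6 ≥ |S| = 3, Hall's condition holds for this subset.

6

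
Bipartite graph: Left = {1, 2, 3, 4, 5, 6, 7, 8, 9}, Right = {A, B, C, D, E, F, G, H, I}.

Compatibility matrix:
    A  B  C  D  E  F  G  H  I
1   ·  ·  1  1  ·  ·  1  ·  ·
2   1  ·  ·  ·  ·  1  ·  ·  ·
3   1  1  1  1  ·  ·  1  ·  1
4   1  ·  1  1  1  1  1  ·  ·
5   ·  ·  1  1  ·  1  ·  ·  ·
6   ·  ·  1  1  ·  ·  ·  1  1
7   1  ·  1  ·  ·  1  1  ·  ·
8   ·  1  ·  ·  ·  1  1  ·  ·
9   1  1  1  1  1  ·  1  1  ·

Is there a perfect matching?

Yes

For example, pair 1-C, 2-A, 3-I, 4-E, 5-D, 6-H, 7-F, 8-B, 9-G.
All 9 left vertices are covered.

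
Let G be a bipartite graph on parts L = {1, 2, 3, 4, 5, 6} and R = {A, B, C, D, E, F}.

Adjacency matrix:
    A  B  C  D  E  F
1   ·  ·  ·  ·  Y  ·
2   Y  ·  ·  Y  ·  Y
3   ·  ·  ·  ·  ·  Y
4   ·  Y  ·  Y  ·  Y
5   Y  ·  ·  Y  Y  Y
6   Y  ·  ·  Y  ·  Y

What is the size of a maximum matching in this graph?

One maximum matching: 1→E, 2→A, 3→F, 4→B, 5→D.
The set {1, 2, 3, 5, 6} has only 4 neighbours ({A, D, E, F}), so by Hall's theorem at most 5 of the 6 left vertices can be matched.

5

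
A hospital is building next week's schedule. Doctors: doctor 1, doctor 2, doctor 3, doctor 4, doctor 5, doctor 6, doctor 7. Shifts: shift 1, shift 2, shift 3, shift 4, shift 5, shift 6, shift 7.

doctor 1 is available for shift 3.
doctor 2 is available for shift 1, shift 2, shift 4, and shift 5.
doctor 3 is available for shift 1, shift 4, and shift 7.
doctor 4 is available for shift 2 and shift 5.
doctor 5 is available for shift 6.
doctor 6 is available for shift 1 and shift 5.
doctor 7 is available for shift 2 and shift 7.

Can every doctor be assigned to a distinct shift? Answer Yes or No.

Yes

A valid assignment of size 7: doctor 1-shift 3, doctor 2-shift 4, doctor 3-shift 7, doctor 4-shift 5, doctor 5-shift 6, doctor 6-shift 1, doctor 7-shift 2.
All 7 doctors are covered.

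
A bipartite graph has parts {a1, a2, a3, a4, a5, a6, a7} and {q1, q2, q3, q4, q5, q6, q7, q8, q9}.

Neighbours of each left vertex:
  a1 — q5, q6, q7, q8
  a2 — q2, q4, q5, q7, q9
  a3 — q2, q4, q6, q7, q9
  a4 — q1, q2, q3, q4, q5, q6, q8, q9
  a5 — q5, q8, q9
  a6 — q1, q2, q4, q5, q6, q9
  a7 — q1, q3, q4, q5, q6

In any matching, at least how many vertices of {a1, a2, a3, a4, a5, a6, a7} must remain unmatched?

0

For example, pair a1-q8, a2-q7, a3-q9, a4-q1, a5-q5, a6-q4, a7-q6.
All 7 left vertices are matched, so no larger matching exists.
That matches 7 of the 7, leaving 0 unmatched; no matching can do better.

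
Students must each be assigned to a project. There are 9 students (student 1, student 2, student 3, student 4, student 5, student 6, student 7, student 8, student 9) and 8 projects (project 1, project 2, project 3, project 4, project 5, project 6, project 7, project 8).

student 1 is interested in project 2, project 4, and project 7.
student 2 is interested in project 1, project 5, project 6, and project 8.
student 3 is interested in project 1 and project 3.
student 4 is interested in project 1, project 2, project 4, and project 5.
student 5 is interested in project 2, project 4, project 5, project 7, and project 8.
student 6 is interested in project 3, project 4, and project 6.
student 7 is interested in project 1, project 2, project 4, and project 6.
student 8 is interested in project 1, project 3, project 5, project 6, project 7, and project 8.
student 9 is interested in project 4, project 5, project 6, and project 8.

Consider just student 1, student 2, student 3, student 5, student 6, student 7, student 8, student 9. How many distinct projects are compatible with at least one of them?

8

The union of neighbours of {student 1, student 2, student 3, student 5, student 6, student 7, student 8, student 9} is {project 1, project 2, project 3, project 4, project 5, project 6, project 7, project 8}, which has 8 elements.
Since |N(S)| = 8 ≥ |S| = 8, Hall's condition holds for this subset.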